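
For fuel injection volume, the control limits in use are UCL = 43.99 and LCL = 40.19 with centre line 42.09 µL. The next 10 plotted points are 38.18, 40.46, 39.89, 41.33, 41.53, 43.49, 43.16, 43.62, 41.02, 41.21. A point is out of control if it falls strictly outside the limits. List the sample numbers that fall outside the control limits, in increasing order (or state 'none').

Compare each point to [40.19, 43.99]: sample 1 = 38.18 < LCL; sample 3 = 39.89 < LCL.

1, 3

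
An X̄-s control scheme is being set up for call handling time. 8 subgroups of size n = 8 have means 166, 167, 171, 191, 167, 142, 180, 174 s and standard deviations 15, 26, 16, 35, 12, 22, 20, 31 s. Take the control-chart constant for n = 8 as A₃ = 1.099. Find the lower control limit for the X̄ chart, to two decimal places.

X̄̄ = (166 + 167 + 171 + 191 + 167 + 142 + 180 + 174) / 8 = 169.7500
s̄ = (15 + 26 + 16 + 35 + 12 + 22 + 20 + 31) / 8 = 22.1250
LCL = X̄̄ − A₃·s̄ = 169.7500 − 1.099 × 22.1250 = 145.4346

145.43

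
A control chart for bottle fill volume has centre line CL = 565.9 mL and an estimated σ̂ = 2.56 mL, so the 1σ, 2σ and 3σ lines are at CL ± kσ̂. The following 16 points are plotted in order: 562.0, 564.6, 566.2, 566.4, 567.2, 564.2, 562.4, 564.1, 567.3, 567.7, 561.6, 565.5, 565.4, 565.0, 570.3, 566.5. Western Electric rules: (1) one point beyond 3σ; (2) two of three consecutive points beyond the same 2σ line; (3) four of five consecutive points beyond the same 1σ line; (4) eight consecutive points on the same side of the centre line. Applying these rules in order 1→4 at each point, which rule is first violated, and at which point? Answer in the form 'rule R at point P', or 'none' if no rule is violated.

none

Zone of each point (C = within 1σ̂, B = 1σ̂–2σ̂, A = 2σ̂–3σ̂, * = beyond 3σ̂; sign = side of CL): 1:-B, 2:-C, 3:+C, 4:+C, 5:+C, 6:-C, 7:-B, 8:-C, 9:+C, 10:+C, 11:-B, 12:-C, 13:-C, 14:-C, 15:+B, 16:+C
No rule fires across all 16 points.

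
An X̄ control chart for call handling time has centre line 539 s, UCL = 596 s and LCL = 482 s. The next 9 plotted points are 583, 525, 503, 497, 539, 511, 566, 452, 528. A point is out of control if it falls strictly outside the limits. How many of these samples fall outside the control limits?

1

Compare each point to [482, 596]: sample 8 = 452 < LCL.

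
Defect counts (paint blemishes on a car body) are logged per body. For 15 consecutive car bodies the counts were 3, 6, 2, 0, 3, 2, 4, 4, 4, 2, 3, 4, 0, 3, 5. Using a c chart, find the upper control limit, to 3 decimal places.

8.196

c̄ = (3 + 6 + 2 + 0 + 3 + 2 + 4 + 4 + 4 + 2 + 3 + 4 + 0 + 3 + 5) / 15 = 45 / 15 = 3.0000
UCL = c̄ + 3√c̄ = 3.0000 + 3 × √3.0000 = 3.0000 + 3 × 1.7321 = 8.1962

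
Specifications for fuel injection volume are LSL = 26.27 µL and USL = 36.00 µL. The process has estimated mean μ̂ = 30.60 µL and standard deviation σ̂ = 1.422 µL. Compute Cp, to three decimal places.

Cp = (USL − LSL) / (6σ̂) = (36.00 − 26.27) / (6 × 1.422) = 9.7300 / 8.5320 = 1.1404

1.140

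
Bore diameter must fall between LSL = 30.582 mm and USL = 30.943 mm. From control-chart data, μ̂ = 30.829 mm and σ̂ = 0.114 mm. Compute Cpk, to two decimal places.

0.33

Cpu = (USL − μ̂) / (3σ̂) = (30.943 − 30.829) / (3 × 0.114) = 0.3333; Cpl = (μ̂ − LSL) / (3σ̂) = (30.829 − 30.582) / (3 × 0.114) = 0.7222; Cpk = min(Cpu, Cpl) = 0.3333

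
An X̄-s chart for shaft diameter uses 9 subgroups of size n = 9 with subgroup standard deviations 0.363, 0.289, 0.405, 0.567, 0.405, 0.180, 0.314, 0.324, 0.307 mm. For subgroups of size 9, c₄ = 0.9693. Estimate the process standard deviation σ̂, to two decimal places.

s̄ = (0.363 + 0.289 + 0.405 + 0.567 + 0.405 + 0.180 + 0.314 + 0.324 + 0.307) / 9 = 0.3504
σ̂ = s̄ / c₄ = 0.3504 / 0.9693 = 0.3615

0.36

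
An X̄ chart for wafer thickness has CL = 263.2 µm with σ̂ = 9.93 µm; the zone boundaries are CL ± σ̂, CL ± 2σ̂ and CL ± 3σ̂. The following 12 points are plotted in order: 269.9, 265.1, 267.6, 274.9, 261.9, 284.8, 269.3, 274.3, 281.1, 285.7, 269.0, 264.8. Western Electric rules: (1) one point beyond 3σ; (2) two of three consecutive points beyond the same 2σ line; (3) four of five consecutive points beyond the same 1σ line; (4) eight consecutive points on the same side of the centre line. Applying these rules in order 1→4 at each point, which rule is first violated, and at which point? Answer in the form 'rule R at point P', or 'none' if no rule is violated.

rule 3 at point 10

Zone of each point (C = within 1σ̂, B = 1σ̂–2σ̂, A = 2σ̂–3σ̂, * = beyond 3σ̂; sign = side of CL): 1:+C, 2:+C, 3:+C, 4:+B, 5:-C, 6:+A, 7:+C, 8:+B, 9:+B, 10:+A, 11:+C, 12:+C
Rule 3 (four of five consecutive points beyond the same 1σ limit) is satisfied at point 10.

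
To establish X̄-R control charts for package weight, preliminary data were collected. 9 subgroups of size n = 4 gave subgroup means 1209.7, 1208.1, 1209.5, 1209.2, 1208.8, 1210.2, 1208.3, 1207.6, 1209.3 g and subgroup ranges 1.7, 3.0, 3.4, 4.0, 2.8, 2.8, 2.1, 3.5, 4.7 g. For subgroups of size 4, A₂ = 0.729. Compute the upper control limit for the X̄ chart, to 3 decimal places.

X̄̄ = (1209.7 + 1208.1 + 1209.5 + 1209.2 + 1208.8 + 1210.2 + 1208.3 + 1207.6 + 1209.3) / 9 = 10880.7000 / 9 = 1208.9667
R̄ = (1.7 + 3.0 + 3.4 + 4.0 + 2.8 + 2.8 + 2.1 + 3.5 + 4.7) / 9 = 28.0000 / 9 = 3.1111
UCL = X̄̄ + A₂·R̄ = 1208.9667 + 0.729 × 3.1111 = 1211.2347

1211.235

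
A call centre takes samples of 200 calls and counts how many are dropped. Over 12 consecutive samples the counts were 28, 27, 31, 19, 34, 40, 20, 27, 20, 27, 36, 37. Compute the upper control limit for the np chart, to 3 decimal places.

43.736

p̄ = Σdᵢ / (k·n) = 346 / (12 × 200) = 0.14417
UCL = np̄ + 3·√(np̄(1−p̄)) = 28.8333 + 3 × √(28.8333×0.85583) = 28.8333 + 3 × 4.9675 = 43.7360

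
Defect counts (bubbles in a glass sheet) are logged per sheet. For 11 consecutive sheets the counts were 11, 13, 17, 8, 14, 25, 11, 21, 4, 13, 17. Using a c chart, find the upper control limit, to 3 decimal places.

c̄ = (11 + 13 + 17 + 8 + 14 + 25 + 11 + 21 + 4 + 13 + 17) / 11 = 154 / 11 = 14.0000
UCL = c̄ + 3√c̄ = 14.0000 + 3 × √14.0000 = 14.0000 + 3 × 3.7417 = 25.2250

25.225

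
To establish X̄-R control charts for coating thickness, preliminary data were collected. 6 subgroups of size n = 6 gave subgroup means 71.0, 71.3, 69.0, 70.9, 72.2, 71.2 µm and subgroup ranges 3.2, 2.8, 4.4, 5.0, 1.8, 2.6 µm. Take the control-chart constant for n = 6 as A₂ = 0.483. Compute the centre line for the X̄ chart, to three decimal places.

70.933

X̄̄ = (71.0 + 71.3 + 69.0 + 70.9 + 72.2 + 71.2) / 6 = 425.6000 / 6 = 70.9333
CL = X̄̄ = 70.9333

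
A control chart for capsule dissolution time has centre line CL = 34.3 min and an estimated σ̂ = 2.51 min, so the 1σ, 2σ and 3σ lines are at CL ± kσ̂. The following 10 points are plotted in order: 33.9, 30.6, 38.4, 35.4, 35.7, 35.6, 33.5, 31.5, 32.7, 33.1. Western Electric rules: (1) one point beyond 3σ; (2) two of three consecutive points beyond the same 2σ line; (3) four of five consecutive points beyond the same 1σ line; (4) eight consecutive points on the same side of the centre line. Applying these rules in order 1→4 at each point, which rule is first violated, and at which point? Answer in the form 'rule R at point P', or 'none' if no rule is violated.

none

Zone of each point (C = within 1σ̂, B = 1σ̂–2σ̂, A = 2σ̂–3σ̂, * = beyond 3σ̂; sign = side of CL): 1:-C, 2:-B, 3:+B, 4:+C, 5:+C, 6:+C, 7:-C, 8:-B, 9:-C, 10:-C
No rule fires across all 10 points.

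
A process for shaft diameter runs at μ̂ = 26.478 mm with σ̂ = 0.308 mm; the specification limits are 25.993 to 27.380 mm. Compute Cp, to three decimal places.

Cp = (USL − LSL) / (6σ̂) = (27.380 − 25.993) / (6 × 0.308) = 1.3870 / 1.8480 = 0.7505

0.751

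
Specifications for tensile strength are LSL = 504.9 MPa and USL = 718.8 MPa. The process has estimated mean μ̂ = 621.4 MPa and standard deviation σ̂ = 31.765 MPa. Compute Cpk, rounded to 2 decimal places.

1.02

Cpu = (USL − μ̂) / (3σ̂) = (718.8 − 621.4) / (3 × 31.765) = 1.0221; Cpl = (μ̂ − LSL) / (3σ̂) = (621.4 − 504.9) / (3 × 31.765) = 1.2225; Cpk = min(Cpu, Cpl) = 1.0221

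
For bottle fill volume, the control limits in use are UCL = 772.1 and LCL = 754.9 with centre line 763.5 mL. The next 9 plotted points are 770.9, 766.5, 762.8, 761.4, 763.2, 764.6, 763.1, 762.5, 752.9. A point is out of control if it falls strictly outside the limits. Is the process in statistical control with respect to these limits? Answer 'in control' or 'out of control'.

out of control

Compare each point to [754.9, 772.1]: sample 9 = 752.9 < LCL.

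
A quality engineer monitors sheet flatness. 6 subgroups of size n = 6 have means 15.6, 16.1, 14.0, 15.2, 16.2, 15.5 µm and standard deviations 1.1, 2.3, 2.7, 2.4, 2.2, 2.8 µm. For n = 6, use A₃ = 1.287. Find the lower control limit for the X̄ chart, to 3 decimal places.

X̄̄ = (15.6 + 16.1 + 14.0 + 15.2 + 16.2 + 15.5) / 6 = 15.4333
s̄ = (1.1 + 2.3 + 2.7 + 2.4 + 2.2 + 2.8) / 6 = 2.2500
LCL = X̄̄ − A₃·s̄ = 15.4333 − 1.287 × 2.2500 = 12.5376

12.538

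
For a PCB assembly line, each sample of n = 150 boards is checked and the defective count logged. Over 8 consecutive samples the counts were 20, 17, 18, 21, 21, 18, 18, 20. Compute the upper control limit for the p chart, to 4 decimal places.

p̄ = Σdᵢ / (k·n) = 153 / (8 × 150) = 0.12750
UCL = p̄ + 3·√(p̄(1−p̄)/n) = 0.12750 + 3 × √(0.12750×0.87250/150) = 0.12750 + 3 × 0.02723 = 0.20920

0.2092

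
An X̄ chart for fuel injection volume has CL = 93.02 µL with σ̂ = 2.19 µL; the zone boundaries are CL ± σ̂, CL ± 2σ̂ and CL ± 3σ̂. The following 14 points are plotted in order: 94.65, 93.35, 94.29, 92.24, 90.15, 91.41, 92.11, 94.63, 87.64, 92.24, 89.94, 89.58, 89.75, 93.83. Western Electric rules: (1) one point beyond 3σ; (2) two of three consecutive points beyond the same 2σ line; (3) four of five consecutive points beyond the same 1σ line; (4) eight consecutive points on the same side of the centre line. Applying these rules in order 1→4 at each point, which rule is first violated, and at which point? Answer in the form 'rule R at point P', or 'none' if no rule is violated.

rule 3 at point 13

Zone of each point (C = within 1σ̂, B = 1σ̂–2σ̂, A = 2σ̂–3σ̂, * = beyond 3σ̂; sign = side of CL): 1:+C, 2:+C, 3:+C, 4:-C, 5:-B, 6:-C, 7:-C, 8:+C, 9:-A, 10:-C, 11:-B, 12:-B, 13:-B, 14:+C
Rule 3 (four of five consecutive points beyond the same 1σ limit) is satisfied at point 13.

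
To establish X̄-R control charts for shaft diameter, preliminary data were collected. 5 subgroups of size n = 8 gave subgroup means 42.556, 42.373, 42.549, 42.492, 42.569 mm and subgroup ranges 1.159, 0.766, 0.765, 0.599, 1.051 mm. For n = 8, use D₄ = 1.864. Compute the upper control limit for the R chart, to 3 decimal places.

1.618

R̄ = (1.159 + 0.766 + 0.765 + 0.599 + 1.051) / 5 = 4.3400 / 5 = 0.8680
UCL_R = D₄·R̄ = 1.864 × 0.8680 = 1.6180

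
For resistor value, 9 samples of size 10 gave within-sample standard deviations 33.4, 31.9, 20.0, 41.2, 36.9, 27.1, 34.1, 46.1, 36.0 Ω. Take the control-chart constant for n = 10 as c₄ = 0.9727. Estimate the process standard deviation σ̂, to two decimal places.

s̄ = (33.4 + 31.9 + 20.0 + 41.2 + 36.9 + 27.1 + 34.1 + 46.1 + 36.0) / 9 = 34.0778
σ̂ = s̄ / c₄ = 34.0778 / 0.9727 = 35.0342

35.03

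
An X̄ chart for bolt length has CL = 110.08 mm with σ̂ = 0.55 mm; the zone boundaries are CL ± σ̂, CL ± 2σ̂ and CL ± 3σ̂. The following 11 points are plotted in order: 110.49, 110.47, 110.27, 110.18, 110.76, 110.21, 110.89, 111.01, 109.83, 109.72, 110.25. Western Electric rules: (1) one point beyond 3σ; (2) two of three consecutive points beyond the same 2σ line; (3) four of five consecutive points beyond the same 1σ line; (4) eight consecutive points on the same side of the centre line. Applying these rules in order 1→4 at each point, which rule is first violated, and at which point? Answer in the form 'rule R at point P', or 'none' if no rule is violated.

Zone of each point (C = within 1σ̂, B = 1σ̂–2σ̂, A = 2σ̂–3σ̂, * = beyond 3σ̂; sign = side of CL): 1:+C, 2:+C, 3:+C, 4:+C, 5:+B, 6:+C, 7:+B, 8:+B, 9:-C, 10:-C, 11:+C
Rule 4 (eight consecutive points on the same side of the centre line) is satisfied at point 8.

rule 4 at point 8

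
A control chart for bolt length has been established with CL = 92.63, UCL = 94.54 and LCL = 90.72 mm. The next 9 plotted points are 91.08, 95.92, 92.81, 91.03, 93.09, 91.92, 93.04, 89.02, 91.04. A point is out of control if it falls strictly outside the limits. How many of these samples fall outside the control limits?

Compare each point to [90.72, 94.54]: sample 2 = 95.92 > UCL; sample 8 = 89.02 < LCL.

2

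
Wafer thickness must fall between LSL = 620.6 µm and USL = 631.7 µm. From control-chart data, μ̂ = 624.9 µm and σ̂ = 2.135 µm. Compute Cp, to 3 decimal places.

Cp = (USL − LSL) / (6σ̂) = (631.7 − 620.6) / (6 × 2.135) = 11.1000 / 12.8100 = 0.8665

0.867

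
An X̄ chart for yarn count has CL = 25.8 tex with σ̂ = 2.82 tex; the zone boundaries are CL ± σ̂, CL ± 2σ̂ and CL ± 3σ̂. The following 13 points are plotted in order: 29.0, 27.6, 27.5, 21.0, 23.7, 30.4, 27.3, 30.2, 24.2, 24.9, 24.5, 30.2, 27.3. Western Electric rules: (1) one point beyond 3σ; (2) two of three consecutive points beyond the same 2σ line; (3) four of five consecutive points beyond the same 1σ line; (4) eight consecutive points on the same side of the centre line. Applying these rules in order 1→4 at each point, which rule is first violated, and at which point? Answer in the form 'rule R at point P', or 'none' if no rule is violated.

none

Zone of each point (C = within 1σ̂, B = 1σ̂–2σ̂, A = 2σ̂–3σ̂, * = beyond 3σ̂; sign = side of CL): 1:+B, 2:+C, 3:+C, 4:-B, 5:-C, 6:+B, 7:+C, 8:+B, 9:-C, 10:-C, 11:-C, 12:+B, 13:+C
No rule fires across all 13 points.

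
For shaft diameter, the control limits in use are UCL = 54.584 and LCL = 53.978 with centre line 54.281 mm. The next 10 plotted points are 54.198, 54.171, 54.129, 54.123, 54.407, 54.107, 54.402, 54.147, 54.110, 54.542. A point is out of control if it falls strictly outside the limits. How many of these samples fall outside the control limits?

All 10 points lie within [53.978, 54.584].

0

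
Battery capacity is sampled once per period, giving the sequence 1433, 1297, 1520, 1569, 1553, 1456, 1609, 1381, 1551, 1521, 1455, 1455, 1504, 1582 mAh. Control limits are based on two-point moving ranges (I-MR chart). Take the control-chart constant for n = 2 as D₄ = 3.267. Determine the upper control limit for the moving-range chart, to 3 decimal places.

325.443

Moving ranges: 136, 223, 49, 16, 97, 153, 228, 170, 30, 66, 0, 49, 78; M̄R̄ = 1295.0000 / 13 = 99.6154
UCL_MR = D₄·M̄R̄ = 3.267 × 99.6154 = 325.4435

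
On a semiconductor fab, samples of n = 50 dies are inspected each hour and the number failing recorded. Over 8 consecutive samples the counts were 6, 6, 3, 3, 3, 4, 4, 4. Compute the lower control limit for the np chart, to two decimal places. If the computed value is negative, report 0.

0.00

p̄ = Σdᵢ / (k·n) = 33 / (8 × 50) = 0.08250
LCL = np̄ − 3·√(np̄(1−p̄)) = 4.1250 − 3 × 1.9454 = -1.7113 → 0 (negative, so LCL = 0)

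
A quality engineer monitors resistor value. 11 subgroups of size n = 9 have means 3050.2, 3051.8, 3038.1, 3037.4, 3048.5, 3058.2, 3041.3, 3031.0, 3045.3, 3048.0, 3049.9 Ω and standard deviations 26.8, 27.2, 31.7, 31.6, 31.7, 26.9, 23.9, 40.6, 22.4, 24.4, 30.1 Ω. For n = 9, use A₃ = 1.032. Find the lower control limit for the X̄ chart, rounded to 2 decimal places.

3015.66

X̄̄ = (3050.2 + 3051.8 + 3038.1 + 3037.4 + 3048.5 + 3058.2 + 3041.3 + 3031.0 + 3045.3 + 3048.0 + 3049.9) / 11 = 3045.4273
s̄ = (26.8 + 27.2 + 31.7 + 31.6 + 31.7 + 26.9 + 23.9 + 40.6 + 22.4 + 24.4 + 30.1) / 11 = 28.8455
LCL = X̄̄ − A₃·s̄ = 3045.4273 − 1.032 × 28.8455 = 3015.6588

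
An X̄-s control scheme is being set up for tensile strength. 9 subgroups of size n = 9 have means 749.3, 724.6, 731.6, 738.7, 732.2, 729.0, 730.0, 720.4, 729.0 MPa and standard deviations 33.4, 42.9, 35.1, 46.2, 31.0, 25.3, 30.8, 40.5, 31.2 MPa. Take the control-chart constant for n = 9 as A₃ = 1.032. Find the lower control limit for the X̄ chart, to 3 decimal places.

695.364

X̄̄ = (749.3 + 724.6 + 731.6 + 738.7 + 732.2 + 729.0 + 730.0 + 720.4 + 729.0) / 9 = 731.6444
s̄ = (33.4 + 42.9 + 35.1 + 46.2 + 31.0 + 25.3 + 30.8 + 40.5 + 31.2) / 9 = 35.1556
LCL = X̄̄ − A₃·s̄ = 731.6444 − 1.032 × 35.1556 = 695.3639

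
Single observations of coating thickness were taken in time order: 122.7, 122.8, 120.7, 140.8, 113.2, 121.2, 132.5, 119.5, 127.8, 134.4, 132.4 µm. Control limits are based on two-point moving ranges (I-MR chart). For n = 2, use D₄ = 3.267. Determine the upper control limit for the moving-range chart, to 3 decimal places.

32.376

Moving ranges: 0.1, 2.1, 20.1, 27.6, 8.0, 11.3, 13.0, 8.3, 6.6, 2.0; M̄R̄ = 99.1000 / 10 = 9.9100
UCL_MR = D₄·M̄R̄ = 3.267 × 9.9100 = 32.3760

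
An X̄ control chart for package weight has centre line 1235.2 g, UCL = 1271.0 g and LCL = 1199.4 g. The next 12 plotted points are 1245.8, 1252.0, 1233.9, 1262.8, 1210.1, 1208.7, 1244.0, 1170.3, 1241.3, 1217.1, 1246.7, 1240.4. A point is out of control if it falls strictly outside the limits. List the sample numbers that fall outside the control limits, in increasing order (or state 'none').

Compare each point to [1199.4, 1271.0]: sample 8 = 1170.3 < LCL.

8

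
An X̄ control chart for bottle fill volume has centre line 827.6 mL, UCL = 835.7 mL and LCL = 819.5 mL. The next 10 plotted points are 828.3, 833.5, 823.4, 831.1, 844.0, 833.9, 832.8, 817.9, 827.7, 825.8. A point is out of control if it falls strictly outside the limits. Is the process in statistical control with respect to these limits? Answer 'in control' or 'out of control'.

out of control

Compare each point to [819.5, 835.7]: sample 5 = 844.0 > UCL; sample 8 = 817.9 < LCL.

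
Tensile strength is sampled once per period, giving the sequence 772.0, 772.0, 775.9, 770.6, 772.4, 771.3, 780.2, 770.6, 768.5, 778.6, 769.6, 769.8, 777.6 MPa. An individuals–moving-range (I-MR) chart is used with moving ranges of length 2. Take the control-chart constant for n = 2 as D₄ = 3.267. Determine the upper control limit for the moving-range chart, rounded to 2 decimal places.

Moving ranges: 0.0, 3.9, 5.3, 1.8, 1.1, 8.9, 9.6, 2.1, 10.1, 9.0, 0.2, 7.8; M̄R̄ = 59.8000 / 12 = 4.9833
UCL_MR = D₄·M̄R̄ = 3.267 × 4.9833 = 16.2805

16.28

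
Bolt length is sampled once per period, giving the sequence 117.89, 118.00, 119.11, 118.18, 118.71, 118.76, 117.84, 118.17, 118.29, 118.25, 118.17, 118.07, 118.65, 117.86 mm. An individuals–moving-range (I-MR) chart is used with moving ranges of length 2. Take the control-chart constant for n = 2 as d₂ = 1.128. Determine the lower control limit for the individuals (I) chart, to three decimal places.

X̄ = (117.89 + 118.00 + 119.11 + 118.18 + 118.71 + 118.76 + 117.84 + 118.17 + 118.29 + 118.25 + 118.17 + 118.07 + 118.65 + 117.86) / 14 = 118.2821
Moving ranges: 0.11, 1.11, 0.93, 0.53, 0.05, 0.92, 0.33, 0.12, 0.04, 0.08, 0.10, 0.58, 0.79; M̄R̄ = 5.6900 / 13 = 0.4377
LCL = X̄ − 3·M̄R̄/d₂ = 118.2821 − 3 × 0.4377 / 1.128 = 117.1181

117.118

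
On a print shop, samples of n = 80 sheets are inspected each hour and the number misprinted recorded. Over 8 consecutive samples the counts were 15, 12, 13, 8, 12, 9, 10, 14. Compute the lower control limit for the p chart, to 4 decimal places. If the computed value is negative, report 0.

p̄ = Σdᵢ / (k·n) = 93 / (8 × 80) = 0.14531
LCL = p̄ − 3·√(p̄(1−p̄)/n) = 0.14531 − 3 × 0.03940 = 0.02711

0.0271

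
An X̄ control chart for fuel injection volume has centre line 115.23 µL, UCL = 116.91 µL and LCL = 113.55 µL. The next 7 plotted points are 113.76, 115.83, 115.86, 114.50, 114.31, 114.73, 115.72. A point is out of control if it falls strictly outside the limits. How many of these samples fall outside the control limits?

0

All 7 points lie within [113.55, 116.91].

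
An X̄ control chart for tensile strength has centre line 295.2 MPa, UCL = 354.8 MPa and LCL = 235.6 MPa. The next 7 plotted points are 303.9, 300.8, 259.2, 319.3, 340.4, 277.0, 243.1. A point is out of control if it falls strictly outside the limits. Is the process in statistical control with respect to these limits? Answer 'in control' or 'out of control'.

All 7 points lie within [235.6, 354.8].

in control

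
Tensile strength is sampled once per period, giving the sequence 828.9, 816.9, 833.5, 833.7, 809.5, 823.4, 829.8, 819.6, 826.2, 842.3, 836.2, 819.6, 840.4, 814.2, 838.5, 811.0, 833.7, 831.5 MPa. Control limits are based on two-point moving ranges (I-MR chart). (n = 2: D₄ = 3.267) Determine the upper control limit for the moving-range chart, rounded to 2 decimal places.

48.54

Moving ranges: 12.0, 16.6, 0.2, 24.2, 13.9, 6.4, 10.2, 6.6, 16.1, 6.1, 16.6, 20.8, 26.2, 24.3, 27.5, 22.7, 2.2; M̄R̄ = 252.6000 / 17 = 14.8588
UCL_MR = D₄·M̄R̄ = 3.267 × 14.8588 = 48.5438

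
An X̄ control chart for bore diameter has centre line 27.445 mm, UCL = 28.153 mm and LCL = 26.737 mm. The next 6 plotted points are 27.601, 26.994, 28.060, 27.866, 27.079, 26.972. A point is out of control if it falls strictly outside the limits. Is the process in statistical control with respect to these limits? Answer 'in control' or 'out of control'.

in control

All 6 points lie within [26.737, 28.153].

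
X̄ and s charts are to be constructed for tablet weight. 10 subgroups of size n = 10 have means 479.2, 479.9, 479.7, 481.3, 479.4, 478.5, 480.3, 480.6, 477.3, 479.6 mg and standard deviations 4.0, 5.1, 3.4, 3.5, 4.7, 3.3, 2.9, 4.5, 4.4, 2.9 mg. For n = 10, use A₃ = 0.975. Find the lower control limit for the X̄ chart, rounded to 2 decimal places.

X̄̄ = (479.2 + 479.9 + 479.7 + 481.3 + 479.4 + 478.5 + 480.3 + 480.6 + 477.3 + 479.6) / 10 = 479.5800
s̄ = (4.0 + 5.1 + 3.4 + 3.5 + 4.7 + 3.3 + 2.9 + 4.5 + 4.4 + 2.9) / 10 = 3.8700
LCL = X̄̄ − A₃·s̄ = 479.5800 − 0.975 × 3.8700 = 475.8068

475.81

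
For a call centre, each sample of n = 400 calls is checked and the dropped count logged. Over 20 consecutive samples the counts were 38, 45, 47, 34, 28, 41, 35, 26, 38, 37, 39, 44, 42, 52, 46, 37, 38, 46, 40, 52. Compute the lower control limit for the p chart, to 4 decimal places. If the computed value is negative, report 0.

0.0555

p̄ = Σdᵢ / (k·n) = 805 / (20 × 400) = 0.10063
LCL = p̄ − 3·√(p̄(1−p̄)/n) = 0.10063 − 3 × 0.01504 = 0.05550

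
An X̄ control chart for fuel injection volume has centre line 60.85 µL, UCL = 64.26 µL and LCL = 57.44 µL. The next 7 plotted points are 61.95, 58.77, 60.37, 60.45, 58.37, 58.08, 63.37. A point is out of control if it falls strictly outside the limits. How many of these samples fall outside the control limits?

0

All 7 points lie within [57.44, 64.26].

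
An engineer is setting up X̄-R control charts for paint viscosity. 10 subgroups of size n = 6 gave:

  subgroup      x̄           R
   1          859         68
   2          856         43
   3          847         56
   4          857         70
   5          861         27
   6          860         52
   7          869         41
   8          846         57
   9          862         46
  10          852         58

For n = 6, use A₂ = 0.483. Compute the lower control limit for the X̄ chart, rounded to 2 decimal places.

831.88

X̄̄ = (859 + 856 + 847 + 857 + 861 + 860 + 869 + 846 + 862 + 852) / 10 = 8569.0000 / 10 = 856.9000
R̄ = (68 + 43 + 56 + 70 + 27 + 52 + 41 + 57 + 46 + 58) / 10 = 518.0000 / 10 = 51.8000
LCL = X̄̄ − A₂·R̄ = 856.9000 − 0.483 × 51.8000 = 831.8806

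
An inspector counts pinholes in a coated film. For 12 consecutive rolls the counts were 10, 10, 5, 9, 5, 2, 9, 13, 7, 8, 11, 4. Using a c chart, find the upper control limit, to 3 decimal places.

c̄ = (10 + 10 + 5 + 9 + 5 + 2 + 9 + 13 + 7 + 8 + 11 + 4) / 12 = 93 / 12 = 7.7500
UCL = c̄ + 3√c̄ = 7.7500 + 3 × √7.7500 = 7.7500 + 3 × 2.7839 = 16.1016

16.102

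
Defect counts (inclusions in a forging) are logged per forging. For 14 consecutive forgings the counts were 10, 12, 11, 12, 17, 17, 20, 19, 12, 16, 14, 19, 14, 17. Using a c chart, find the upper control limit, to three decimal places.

c̄ = (10 + 12 + 11 + 12 + 17 + 17 + 20 + 19 + 12 + 16 + 14 + 19 + 14 + 17) / 14 = 210 / 14 = 15.0000
UCL = c̄ + 3√c̄ = 15.0000 + 3 × √15.0000 = 15.0000 + 3 × 3.8730 = 26.6190

26.619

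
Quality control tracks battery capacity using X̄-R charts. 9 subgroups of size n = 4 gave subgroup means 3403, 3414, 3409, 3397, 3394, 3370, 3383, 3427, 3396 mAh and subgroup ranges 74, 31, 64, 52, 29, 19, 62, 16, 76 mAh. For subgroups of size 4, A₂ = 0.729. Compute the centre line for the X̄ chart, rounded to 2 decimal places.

X̄̄ = (3403 + 3414 + 3409 + 3397 + 3394 + 3370 + 3383 + 3427 + 3396) / 9 = 30593.0000 / 9 = 3399.2222
CL = X̄̄ = 3399.2222

3399.22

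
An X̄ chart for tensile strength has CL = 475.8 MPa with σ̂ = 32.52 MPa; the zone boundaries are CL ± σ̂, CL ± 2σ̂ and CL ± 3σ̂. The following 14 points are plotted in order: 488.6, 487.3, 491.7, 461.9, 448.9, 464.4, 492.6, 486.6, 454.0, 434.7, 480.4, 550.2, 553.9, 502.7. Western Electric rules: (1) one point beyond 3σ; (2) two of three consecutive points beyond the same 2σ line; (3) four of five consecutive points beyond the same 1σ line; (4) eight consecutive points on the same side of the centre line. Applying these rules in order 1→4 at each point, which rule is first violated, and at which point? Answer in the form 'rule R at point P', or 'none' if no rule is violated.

Zone of each point (C = within 1σ̂, B = 1σ̂–2σ̂, A = 2σ̂–3σ̂, * = beyond 3σ̂; sign = side of CL): 1:+C, 2:+C, 3:+C, 4:-C, 5:-C, 6:-C, 7:+C, 8:+C, 9:-C, 10:-B, 11:+C, 12:+A, 13:+A, 14:+C
Rule 2 (two of three consecutive points beyond the same 2σ limit) is satisfied at point 13.

rule 2 at point 13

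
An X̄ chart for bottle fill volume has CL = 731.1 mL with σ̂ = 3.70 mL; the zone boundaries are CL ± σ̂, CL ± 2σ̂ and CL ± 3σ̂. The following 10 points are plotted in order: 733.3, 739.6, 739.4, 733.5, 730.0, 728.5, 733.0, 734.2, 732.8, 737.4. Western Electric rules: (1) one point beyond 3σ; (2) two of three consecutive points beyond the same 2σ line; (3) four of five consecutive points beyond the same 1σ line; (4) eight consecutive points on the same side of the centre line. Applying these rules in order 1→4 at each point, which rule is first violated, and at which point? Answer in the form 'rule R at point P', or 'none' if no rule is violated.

Zone of each point (C = within 1σ̂, B = 1σ̂–2σ̂, A = 2σ̂–3σ̂, * = beyond 3σ̂; sign = side of CL): 1:+C, 2:+A, 3:+A, 4:+C, 5:-C, 6:-C, 7:+C, 8:+C, 9:+C, 10:+B
Rule 2 (two of three consecutive points beyond the same 2σ limit) is satisfied at point 3.

rule 2 at point 3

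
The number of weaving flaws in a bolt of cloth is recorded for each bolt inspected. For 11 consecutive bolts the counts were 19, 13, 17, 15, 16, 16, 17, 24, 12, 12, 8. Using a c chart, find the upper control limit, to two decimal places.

27.12

c̄ = (19 + 13 + 17 + 15 + 16 + 16 + 17 + 24 + 12 + 12 + 8) / 11 = 169 / 11 = 15.3636
UCL = c̄ + 3√c̄ = 15.3636 + 3 × √15.3636 = 15.3636 + 3 × 3.9196 = 27.1226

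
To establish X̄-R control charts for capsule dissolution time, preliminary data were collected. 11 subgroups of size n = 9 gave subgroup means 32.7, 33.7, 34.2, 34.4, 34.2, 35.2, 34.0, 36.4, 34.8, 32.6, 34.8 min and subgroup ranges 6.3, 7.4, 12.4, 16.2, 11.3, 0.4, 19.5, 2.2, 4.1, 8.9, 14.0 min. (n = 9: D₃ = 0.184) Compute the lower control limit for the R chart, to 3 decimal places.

1.718

R̄ = (6.3 + 7.4 + 12.4 + 16.2 + 11.3 + 0.4 + 19.5 + 2.2 + 4.1 + 8.9 + 14.0) / 11 = 102.7000 / 11 = 9.3364
LCL_R = D₃·R̄ = 0.184 × 9.3364 = 1.7179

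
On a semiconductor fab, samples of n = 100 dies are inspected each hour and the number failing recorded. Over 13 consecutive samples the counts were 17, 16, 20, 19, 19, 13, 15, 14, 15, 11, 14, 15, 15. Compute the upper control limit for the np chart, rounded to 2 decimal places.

26.51

p̄ = Σdᵢ / (k·n) = 203 / (13 × 100) = 0.15615
UCL = np̄ + 3·√(np̄(1−p̄)) = 15.6154 + 3 × √(15.6154×0.84385) = 15.6154 + 3 × 3.6300 = 26.5054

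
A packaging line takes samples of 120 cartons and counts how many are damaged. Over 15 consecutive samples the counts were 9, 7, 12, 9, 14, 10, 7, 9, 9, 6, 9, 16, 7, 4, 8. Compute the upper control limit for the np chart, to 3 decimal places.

17.752

p̄ = Σdᵢ / (k·n) = 136 / (15 × 120) = 0.07556
UCL = np̄ + 3·√(np̄(1−p̄)) = 9.0667 + 3 × √(9.0667×0.92444) = 9.0667 + 3 × 2.8951 = 17.7520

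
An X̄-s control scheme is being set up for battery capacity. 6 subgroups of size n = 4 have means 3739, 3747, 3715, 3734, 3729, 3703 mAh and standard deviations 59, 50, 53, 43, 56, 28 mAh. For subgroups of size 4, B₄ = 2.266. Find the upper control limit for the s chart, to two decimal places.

s̄ = (59 + 50 + 53 + 43 + 56 + 28) / 6 = 48.1667
UCL_s = B₄·s̄ = 2.266 × 48.1667 = 109.1457

109.15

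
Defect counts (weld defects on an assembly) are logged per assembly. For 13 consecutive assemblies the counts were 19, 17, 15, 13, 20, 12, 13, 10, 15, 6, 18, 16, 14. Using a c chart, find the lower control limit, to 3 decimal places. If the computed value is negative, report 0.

c̄ = (19 + 17 + 15 + 13 + 20 + 12 + 13 + 10 + 15 + 6 + 18 + 16 + 14) / 13 = 188 / 13 = 14.4615
LCL = c̄ − 3√c̄ = 14.4615 − 3 × 3.8028 = 3.0530

3.053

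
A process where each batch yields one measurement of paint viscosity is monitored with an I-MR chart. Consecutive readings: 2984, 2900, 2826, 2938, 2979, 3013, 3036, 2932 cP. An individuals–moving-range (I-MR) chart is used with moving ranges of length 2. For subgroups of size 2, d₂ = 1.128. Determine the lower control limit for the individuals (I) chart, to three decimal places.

2771.669

X̄ = (2984 + 2900 + 2826 + 2938 + 2979 + 3013 + 3036 + 2932) / 8 = 2951.0000
Moving ranges: 84, 74, 112, 41, 34, 23, 104; M̄R̄ = 472.0000 / 7 = 67.4286
LCL = X̄ − 3·M̄R̄/d₂ = 2951.0000 − 3 × 67.4286 / 1.128 = 2771.6687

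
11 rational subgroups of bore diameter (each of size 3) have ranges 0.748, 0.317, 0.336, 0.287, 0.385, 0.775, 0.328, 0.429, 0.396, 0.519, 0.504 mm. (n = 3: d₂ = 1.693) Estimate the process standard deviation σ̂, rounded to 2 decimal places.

0.27

R̄ = (0.748 + 0.317 + 0.336 + 0.287 + 0.385 + 0.775 + 0.328 + 0.429 + 0.396 + 0.519 + 0.504) / 11 = 0.4567
σ̂ = R̄ / d₂ = 0.4567 / 1.693 = 0.2698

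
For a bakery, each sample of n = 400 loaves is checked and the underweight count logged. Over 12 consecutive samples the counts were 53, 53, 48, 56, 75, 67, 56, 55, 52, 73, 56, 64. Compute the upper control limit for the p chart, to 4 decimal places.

p̄ = Σdᵢ / (k·n) = 708 / (12 × 400) = 0.14750
UCL = p̄ + 3·√(p̄(1−p̄)/n) = 0.14750 + 3 × √(0.14750×0.85250/400) = 0.14750 + 3 × 0.01773 = 0.20069

0.2007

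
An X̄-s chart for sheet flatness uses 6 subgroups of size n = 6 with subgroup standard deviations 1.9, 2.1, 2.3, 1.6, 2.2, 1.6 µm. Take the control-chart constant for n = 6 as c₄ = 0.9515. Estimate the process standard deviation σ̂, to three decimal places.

2.049

s̄ = (1.9 + 2.1 + 2.3 + 1.6 + 2.2 + 1.6) / 6 = 1.9500
σ̂ = s̄ / c₄ = 1.9500 / 0.9515 = 2.0494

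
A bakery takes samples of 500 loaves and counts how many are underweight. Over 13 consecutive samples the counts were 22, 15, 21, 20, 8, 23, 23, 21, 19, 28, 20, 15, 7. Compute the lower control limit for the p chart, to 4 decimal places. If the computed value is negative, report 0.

p̄ = Σdᵢ / (k·n) = 242 / (13 × 500) = 0.03723
LCL = p̄ − 3·√(p̄(1−p̄)/n) = 0.03723 − 3 × 0.00847 = 0.01183

0.0118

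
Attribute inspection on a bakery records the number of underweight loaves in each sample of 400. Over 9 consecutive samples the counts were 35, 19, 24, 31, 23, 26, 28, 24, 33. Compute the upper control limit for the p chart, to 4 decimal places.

p̄ = Σdᵢ / (k·n) = 243 / (9 × 400) = 0.06750
UCL = p̄ + 3·√(p̄(1−p̄)/n) = 0.06750 + 3 × √(0.06750×0.93250/400) = 0.06750 + 3 × 0.01254 = 0.10513

0.1051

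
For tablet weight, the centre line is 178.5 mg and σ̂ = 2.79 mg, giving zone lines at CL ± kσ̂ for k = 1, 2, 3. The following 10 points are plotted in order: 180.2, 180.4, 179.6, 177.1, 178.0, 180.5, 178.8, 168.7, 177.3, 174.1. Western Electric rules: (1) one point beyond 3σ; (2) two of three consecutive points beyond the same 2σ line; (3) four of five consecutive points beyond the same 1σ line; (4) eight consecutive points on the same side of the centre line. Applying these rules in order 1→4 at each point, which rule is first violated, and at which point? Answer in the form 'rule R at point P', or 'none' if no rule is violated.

rule 1 at point 8

Zone of each point (C = within 1σ̂, B = 1σ̂–2σ̂, A = 2σ̂–3σ̂, * = beyond 3σ̂; sign = side of CL): 1:+C, 2:+C, 3:+C, 4:-C, 5:-C, 6:+C, 7:+C, 8:-*, 9:-C, 10:-B
Rule 1 (one point beyond the 3σ limits) is satisfied at point 8.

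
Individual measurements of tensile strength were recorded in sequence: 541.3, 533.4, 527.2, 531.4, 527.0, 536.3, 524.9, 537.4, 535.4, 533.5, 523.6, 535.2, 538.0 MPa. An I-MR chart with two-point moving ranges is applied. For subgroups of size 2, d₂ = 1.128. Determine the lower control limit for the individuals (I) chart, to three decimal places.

514.022

X̄ = (541.3 + 533.4 + 527.2 + 531.4 + 527.0 + 536.3 + 524.9 + 537.4 + 535.4 + 533.5 + 523.6 + 535.2 + 538.0) / 13 = 532.6615
Moving ranges: 7.9, 6.2, 4.2, 4.4, 9.3, 11.4, 12.5, 2.0, 1.9, 9.9, 11.6, 2.8; M̄R̄ = 84.1000 / 12 = 7.0083
LCL = X̄ − 3·M̄R̄/d₂ = 532.6615 − 3 × 7.0083 / 1.128 = 514.0224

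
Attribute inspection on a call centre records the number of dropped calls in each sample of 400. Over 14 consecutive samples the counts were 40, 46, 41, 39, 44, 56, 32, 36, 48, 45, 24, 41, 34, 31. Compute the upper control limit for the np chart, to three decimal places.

p̄ = Σdᵢ / (k·n) = 557 / (14 × 400) = 0.09946
UCL = np̄ + 3·√(np̄(1−p̄)) = 39.7857 + 3 × √(39.7857×0.90054) = 39.7857 + 3 × 5.9857 = 57.7428

57.743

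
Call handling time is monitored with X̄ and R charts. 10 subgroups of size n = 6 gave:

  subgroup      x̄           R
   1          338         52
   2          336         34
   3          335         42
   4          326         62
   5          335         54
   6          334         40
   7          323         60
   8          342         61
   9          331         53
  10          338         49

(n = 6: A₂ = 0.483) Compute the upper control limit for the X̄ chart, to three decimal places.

X̄̄ = (338 + 336 + 335 + 326 + 335 + 334 + 323 + 342 + 331 + 338) / 10 = 3338.0000 / 10 = 333.8000
R̄ = (52 + 34 + 42 + 62 + 54 + 40 + 60 + 61 + 53 + 49) / 10 = 507.0000 / 10 = 50.7000
UCL = X̄̄ + A₂·R̄ = 333.8000 + 0.483 × 50.7000 = 358.2881

358.288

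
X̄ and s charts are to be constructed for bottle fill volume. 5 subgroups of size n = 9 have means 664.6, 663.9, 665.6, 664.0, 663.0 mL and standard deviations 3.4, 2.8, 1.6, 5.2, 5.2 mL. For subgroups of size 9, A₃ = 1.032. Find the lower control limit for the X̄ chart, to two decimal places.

X̄̄ = (664.6 + 663.9 + 665.6 + 664.0 + 663.0) / 5 = 664.2200
s̄ = (3.4 + 2.8 + 1.6 + 5.2 + 5.2) / 5 = 3.6400
LCL = X̄̄ − A₃·s̄ = 664.2200 − 1.032 × 3.6400 = 660.4635

660.46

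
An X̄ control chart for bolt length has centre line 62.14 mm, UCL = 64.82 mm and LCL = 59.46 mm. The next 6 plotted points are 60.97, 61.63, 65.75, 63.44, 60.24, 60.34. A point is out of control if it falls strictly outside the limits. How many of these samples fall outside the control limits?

1

Compare each point to [59.46, 64.82]: sample 3 = 65.75 > UCL.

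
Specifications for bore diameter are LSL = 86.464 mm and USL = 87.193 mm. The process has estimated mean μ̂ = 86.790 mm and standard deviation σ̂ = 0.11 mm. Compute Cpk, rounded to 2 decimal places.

Cpu = (USL − μ̂) / (3σ̂) = (87.193 − 86.790) / (3 × 0.11) = 1.2212; Cpl = (μ̂ − LSL) / (3σ̂) = (86.790 − 86.464) / (3 × 0.11) = 0.9879; Cpk = min(Cpu, Cpl) = 0.9879

0.99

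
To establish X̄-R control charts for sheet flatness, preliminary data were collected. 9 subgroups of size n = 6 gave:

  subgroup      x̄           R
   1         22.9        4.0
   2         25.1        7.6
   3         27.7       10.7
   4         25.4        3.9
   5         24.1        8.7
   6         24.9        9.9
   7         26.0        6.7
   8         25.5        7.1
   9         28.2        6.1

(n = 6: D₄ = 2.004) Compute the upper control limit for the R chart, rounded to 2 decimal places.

R̄ = (4.0 + 7.6 + 10.7 + 3.9 + 8.7 + 9.9 + 6.7 + 7.1 + 6.1) / 9 = 64.7000 / 9 = 7.1889
UCL_R = D₄·R̄ = 2.004 × 7.1889 = 14.4065

14.41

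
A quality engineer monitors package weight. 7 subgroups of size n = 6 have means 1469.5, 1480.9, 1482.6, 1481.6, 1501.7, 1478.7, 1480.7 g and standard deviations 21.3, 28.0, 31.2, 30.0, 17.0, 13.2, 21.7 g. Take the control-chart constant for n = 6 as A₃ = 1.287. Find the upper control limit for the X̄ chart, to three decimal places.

X̄̄ = (1469.5 + 1480.9 + 1482.6 + 1481.6 + 1501.7 + 1478.7 + 1480.7) / 7 = 1482.2429
s̄ = (21.3 + 28.0 + 31.2 + 30.0 + 17.0 + 13.2 + 21.7) / 7 = 23.2000
UCL = X̄̄ + A₃·s̄ = 1482.2429 + 1.287 × 23.2000 = 1512.1013

1512.101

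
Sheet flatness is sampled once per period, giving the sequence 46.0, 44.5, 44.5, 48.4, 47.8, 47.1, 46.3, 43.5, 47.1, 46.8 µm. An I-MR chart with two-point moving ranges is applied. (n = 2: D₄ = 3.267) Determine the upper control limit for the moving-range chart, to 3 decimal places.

5.155

Moving ranges: 1.5, 0.0, 3.9, 0.6, 0.7, 0.8, 2.8, 3.6, 0.3; M̄R̄ = 14.2000 / 9 = 1.5778
UCL_MR = D₄·M̄R̄ = 3.267 × 1.5778 = 5.1546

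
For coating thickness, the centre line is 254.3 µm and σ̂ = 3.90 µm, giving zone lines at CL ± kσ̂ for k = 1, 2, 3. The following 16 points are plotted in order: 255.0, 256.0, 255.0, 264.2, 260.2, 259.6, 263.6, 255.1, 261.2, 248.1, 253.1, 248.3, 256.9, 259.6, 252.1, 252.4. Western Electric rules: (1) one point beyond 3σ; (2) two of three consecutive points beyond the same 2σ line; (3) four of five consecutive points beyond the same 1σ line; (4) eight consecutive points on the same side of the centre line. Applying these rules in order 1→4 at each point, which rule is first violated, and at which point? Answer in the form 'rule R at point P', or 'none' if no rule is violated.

Zone of each point (C = within 1σ̂, B = 1σ̂–2σ̂, A = 2σ̂–3σ̂, * = beyond 3σ̂; sign = side of CL): 1:+C, 2:+C, 3:+C, 4:+A, 5:+B, 6:+B, 7:+A, 8:+C, 9:+B, 10:-B, 11:-C, 12:-B, 13:+C, 14:+B, 15:-C, 16:-C
Rule 3 (four of five consecutive points beyond the same 1σ limit) is satisfied at point 7.

rule 3 at point 7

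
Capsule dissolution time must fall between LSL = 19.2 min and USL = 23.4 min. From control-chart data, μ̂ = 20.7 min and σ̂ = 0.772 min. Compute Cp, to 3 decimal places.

0.907

Cp = (USL − LSL) / (6σ̂) = (23.4 − 19.2) / (6 × 0.772) = 4.2000 / 4.6320 = 0.9067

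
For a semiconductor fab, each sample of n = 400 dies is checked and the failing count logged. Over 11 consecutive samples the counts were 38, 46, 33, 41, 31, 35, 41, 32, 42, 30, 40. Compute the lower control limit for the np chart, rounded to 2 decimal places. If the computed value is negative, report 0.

p̄ = Σdᵢ / (k·n) = 409 / (11 × 400) = 0.09295
LCL = np̄ − 3·√(np̄(1−p̄)) = 37.1818 − 3 × 5.8074 = 19.7597

19.76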